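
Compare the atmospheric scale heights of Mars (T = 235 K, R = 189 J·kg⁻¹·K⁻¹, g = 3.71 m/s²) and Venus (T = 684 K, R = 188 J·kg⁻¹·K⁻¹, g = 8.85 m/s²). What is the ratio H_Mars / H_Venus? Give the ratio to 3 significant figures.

H_Mars/H_Venus ≈ 0.824

H = RT/g for each body.
H_Mars = 189 × 235 / 3.71 = 11972 m.
H_Venus = 188 × 684 / 8.85 = 14530 m.
H_Mars/H_Venus = 11972/14530 = 0.82395.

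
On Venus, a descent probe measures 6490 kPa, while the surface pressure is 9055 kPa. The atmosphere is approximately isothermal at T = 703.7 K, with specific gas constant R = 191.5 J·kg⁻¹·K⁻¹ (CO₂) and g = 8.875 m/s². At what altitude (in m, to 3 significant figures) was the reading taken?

Scale height: H = RT/g = 191.5 × 703.7 / 8.875 = 15184 m.
Invert the barometric formula: z = H ln(P₀/P).
P₀/P = 9055/6490 = 1.3952; ln(1.3952) = 0.33304.
z = 15184 × 0.33304 = 5056.9 m.

z ≈ 5060 m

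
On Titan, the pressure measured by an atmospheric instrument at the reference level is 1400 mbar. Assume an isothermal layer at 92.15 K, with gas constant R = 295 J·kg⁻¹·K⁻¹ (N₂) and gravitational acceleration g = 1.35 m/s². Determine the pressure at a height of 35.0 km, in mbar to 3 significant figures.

P ≈ 246 mbar

Scale height: H = RT/g = 295 × 92.15 / 1.35 = 20136 m.
Barometric formula: P = P₀ exp(−z/H).
z/H = 35000/20136 = 1.7382; exp(−1.7382) = 0.17584.
P = 1400 × 0.17584 = 246.18 mbar.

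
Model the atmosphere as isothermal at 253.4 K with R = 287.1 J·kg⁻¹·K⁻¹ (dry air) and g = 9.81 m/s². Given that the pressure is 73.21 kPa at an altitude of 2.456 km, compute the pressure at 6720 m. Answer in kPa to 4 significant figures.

P ≈ 41.20 kPa

Scale height: H = RT/g = 287.1 × 253.4 / 9.81 = 7416.0 m.
Between two levels, P₂ = P₁ exp(−Δz/H) with Δz = z₂ − z₁.
Δz = 6720.0 − 2456.0 = 4264.0 m; Δz/H = 4264.0/7416.0 = 0.57497.
P₂ = 73.21 × exp(−0.57497) = 73.21 × 0.56272 = 41.197 kPa.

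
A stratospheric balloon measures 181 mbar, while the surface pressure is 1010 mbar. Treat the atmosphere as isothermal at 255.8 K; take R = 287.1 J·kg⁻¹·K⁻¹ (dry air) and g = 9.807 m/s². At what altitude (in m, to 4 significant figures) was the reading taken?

Scale height: H = RT/g = 287.1 × 255.8 / 9.807 = 7488.5 m.
Invert the barometric formula: z = H ln(P₀/P).
P₀/P = 1010/181 = 5.5801; ln(5.5801) = 1.7192.
z = 7488.5 × 1.7192 = 12874 m.

z ≈ 12870 m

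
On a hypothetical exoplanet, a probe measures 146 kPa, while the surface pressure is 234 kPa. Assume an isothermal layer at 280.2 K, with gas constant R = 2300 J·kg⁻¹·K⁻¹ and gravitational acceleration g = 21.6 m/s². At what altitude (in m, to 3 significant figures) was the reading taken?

Scale height: H = RT/g = 2300 × 280.2 / 21.6 = 29836 m.
Invert the barometric formula: z = H ln(P₀/P).
P₀/P = 234/146 = 1.6027; ln(1.6027) = 0.47169.
z = 29836 × 0.47169 = 14073 m.

z ≈ 14100 m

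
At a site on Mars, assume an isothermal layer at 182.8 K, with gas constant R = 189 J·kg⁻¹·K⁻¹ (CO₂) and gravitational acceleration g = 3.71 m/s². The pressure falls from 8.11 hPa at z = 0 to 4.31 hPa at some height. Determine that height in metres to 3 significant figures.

z ≈ 5890 m

Scale height: H = RT/g = 189 × 182.8 / 3.71 = 9312.5 m.
Invert the barometric formula: z = H ln(P₀/P).
P₀/P = 8.11/4.31 = 1.8817; ln(1.8817) = 0.63218.
z = 9312.5 × 0.63218 = 5887.2 m.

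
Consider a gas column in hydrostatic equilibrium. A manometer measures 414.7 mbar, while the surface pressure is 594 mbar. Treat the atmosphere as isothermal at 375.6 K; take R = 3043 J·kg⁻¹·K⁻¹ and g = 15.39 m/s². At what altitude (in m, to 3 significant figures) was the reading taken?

z ≈ 26700 m

Scale height: H = RT/g = 3043 × 375.6 / 15.39 = 74266 m.
Invert the barometric formula: z = H ln(P₀/P).
P₀/P = 594/414.7 = 1.4324; ln(1.4324) = 0.35935.
z = 74266 × 0.35935 = 26687 m.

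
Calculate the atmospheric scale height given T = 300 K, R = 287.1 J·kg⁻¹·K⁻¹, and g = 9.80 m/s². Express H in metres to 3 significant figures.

H ≈ 8790 m

The scale height of an isothermal atmosphere is H = RT/g.
H = 287.1 × 300 / 9.80 = 86130/9.80 = 8788.8 m.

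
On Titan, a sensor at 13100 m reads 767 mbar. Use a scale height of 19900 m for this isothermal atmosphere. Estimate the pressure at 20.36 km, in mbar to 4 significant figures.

Between two levels, P₂ = P₁ exp(−Δz/H) with Δz = z₂ − z₁.
Δz = 20360 − 13100 = 7260.0 m; Δz/H = 7260.0/19900 = 0.36482.
P₂ = 767 × exp(−0.36482) = 767 × 0.69432 = 532.54 mbar.

P ≈ 532.5 mbar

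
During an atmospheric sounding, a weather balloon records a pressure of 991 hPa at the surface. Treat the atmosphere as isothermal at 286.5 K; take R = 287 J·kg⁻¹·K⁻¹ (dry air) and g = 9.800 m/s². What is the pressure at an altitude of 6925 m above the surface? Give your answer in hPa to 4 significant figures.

P ≈ 434.1 hPa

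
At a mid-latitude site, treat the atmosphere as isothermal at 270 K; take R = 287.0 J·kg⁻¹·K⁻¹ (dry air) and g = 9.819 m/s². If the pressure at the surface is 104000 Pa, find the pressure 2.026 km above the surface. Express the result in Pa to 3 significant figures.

Scale height: H = RT/g = 287.0 × 270 / 9.819 = 7891.8 m.
Barometric formula: P = P₀ exp(−z/H).
z/H = 2026.0/7891.8 = 0.25672; exp(−0.25672) = 0.77358.
P = 104000 × 0.77358 = 80452 Pa.

P ≈ 80500 Pa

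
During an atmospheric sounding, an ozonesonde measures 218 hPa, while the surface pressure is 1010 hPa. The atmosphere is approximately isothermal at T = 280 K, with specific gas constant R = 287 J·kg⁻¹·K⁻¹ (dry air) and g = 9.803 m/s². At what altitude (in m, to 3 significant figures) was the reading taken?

z ≈ 12600 m

Scale height: H = RT/g = 287 × 280 / 9.803 = 8197.5 m.
Invert the barometric formula: z = H ln(P₀/P).
P₀/P = 1010/218 = 4.6330; ln(4.6330) = 1.5332.
z = 8197.5 × 1.5332 = 12568 m.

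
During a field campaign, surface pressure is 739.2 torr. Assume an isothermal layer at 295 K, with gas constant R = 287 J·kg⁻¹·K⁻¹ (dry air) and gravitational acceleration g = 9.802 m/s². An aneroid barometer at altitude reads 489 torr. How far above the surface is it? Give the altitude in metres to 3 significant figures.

Scale height: H = RT/g = 287 × 295 / 9.802 = 8637.5 m.
Invert the barometric formula: z = H ln(P₀/P).
P₀/P = 739.2/489 = 1.5117; ln(1.5117) = 0.41323.
z = 8637.5 × 0.41323 = 3569.3 m.

z ≈ 3570 m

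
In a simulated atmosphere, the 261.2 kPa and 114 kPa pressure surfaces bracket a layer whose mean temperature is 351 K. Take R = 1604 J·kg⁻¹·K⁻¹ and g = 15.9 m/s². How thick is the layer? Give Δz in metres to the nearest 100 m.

Δz ≈ 29400 m

Hypsometric equation: Δz = (R T̄/g) ln(P₁/P₂).
R T̄/g = 1604 × 351 / 15.9 = 35409 m.
ln(261.2/114) = ln(2.2912) = 0.82908.
Δz = 35409 × 0.82908 = 29357 m.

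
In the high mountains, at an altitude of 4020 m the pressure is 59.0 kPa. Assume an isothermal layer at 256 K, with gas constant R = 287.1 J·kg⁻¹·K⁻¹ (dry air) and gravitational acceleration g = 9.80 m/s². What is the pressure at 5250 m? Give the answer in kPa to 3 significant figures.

Scale height: H = RT/g = 287.1 × 256 / 9.80 = 7499.8 m.
Between two levels, P₂ = P₁ exp(−Δz/H) with Δz = z₂ − z₁.
Δz = 5250.0 − 4020.0 = 1230.0 m; Δz/H = 1230.0/7499.8 = 0.16400.
P₂ = 59.0 × exp(−0.16400) = 59.0 × 0.84874 = 50.076 kPa.

P ≈ 50.1 kPa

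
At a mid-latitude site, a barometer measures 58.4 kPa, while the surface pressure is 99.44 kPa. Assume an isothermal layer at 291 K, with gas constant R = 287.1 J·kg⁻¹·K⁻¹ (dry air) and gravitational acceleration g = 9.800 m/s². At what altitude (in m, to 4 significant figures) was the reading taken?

Scale height: H = RT/g = 287.1 × 291 / 9.800 = 8525.1 m.
Invert the barometric formula: z = H ln(P₀/P).
P₀/P = 99.44/58.4 = 1.7027; ln(1.7027) = 0.53222.
z = 8525.1 × 0.53222 = 4537.2 m.

z ≈ 4537 m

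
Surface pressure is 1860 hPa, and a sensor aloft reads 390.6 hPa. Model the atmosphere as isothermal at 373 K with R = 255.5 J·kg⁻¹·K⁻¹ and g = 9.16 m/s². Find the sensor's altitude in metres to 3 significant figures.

z ≈ 16200 m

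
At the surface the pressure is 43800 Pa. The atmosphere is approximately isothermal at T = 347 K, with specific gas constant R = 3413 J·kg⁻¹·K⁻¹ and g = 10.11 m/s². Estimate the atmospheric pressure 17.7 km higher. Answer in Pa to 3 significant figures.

P ≈ 37700 Pa

Scale height: H = RT/g = 3413 × 347 / 10.11 = 117140 m.
Barometric formula: P = P₀ exp(−z/H).
z/H = 17700/117140 = 0.15110; exp(−0.15110) = 0.85976.
P = 43800 × 0.85976 = 37657 Pa.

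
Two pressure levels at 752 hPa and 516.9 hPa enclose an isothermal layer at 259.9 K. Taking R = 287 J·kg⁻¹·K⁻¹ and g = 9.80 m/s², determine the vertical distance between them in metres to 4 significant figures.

Δz ≈ 2853 m

Hypsometric equation: Δz = (R T̄/g) ln(P₁/P₂).
R T̄/g = 287 × 259.9 / 9.80 = 7611.4 m.
ln(752/516.9) = ln(1.4548) = 0.37487.
Δz = 7611.4 × 0.37487 = 2853.3 m.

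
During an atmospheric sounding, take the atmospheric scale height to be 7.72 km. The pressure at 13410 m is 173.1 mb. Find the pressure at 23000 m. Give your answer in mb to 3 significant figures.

Between two levels, P₂ = P₁ exp(−Δz/H) with Δz = z₂ − z₁.
Δz = 23000 − 13410 = 9590.0 m; Δz/H = 9590.0/7720.0 = 1.2422.
P₂ = 173.1 × exp(−1.2422) = 173.1 × 0.28875 = 49.983 mb.

P ≈ 50.0 mb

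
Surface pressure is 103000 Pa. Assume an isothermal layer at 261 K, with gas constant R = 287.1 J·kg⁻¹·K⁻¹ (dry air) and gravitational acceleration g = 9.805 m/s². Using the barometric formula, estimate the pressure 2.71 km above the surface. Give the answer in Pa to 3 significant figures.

P ≈ 72200 Pa

Scale height: H = RT/g = 287.1 × 261 / 9.805 = 7642.3 m.
Barometric formula: P = P₀ exp(−z/H).
z/H = 2710.0/7642.3 = 0.35461; exp(−0.35461) = 0.70145.
P = 103000 × 0.70145 = 72249 Pa.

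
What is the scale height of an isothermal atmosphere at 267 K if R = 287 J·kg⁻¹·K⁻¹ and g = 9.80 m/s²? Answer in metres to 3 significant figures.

The scale height of an isothermal atmosphere is H = RT/g.
H = 287 × 267 / 9.80 = 76629/9.80 = 7819.3 m.

H ≈ 7820 m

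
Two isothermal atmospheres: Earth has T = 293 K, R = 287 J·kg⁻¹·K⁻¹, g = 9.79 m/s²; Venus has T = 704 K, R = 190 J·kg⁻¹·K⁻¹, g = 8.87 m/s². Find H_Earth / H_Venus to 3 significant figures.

H_Earth/H_Venus ≈ 0.570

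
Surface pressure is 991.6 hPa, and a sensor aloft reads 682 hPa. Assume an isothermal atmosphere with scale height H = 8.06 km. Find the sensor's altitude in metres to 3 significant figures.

Invert the barometric formula: z = H ln(P₀/P).
P₀/P = 991.6/682 = 1.4540; ln(1.4540) = 0.37432.
z = 8060.0 × 0.37432 = 3017.0 m.

z ≈ 3020 m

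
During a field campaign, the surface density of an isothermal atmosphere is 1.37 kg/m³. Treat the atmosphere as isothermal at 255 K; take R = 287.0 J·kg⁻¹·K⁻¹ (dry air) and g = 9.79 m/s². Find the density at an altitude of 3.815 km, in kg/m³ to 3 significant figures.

Scale height: H = RT/g = 287.0 × 255 / 9.79 = 7475.5 m.
In an isothermal atmosphere, density decays like pressure: ρ = ρ₀ exp(−z/H).
z/H = 3815.0/7475.5 = 0.51033; exp(−0.51033) = 0.60030.
ρ = 1.37 × 0.60030 = 0.82241 kg/m³.

ρ ≈ 0.822 kg/m³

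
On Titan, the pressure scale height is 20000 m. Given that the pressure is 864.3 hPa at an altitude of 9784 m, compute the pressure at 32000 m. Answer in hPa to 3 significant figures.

P ≈ 285 hPa

Between two levels, P₂ = P₁ exp(−Δz/H) with Δz = z₂ − z₁.
Δz = 32000 − 9784.0 = 22216 m; Δz/H = 22216/20000 = 1.1108.
P₂ = 864.3 × exp(−1.1108) = 864.3 × 0.32930 = 284.61 hPa.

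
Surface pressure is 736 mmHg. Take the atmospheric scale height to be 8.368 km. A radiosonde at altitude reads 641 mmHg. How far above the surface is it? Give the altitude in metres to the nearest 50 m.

Invert the barometric formula: z = H ln(P₀/P).
P₀/P = 736/641 = 1.1482; ln(1.1482) = 0.13820.
z = 8368.0 × 0.13820 = 1156.5 m.

z ≈ 1150 m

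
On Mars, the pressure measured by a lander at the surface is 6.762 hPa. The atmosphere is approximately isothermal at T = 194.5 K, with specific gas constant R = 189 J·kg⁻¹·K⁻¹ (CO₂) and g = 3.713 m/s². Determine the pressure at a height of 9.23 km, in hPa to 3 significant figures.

Scale height: H = RT/g = 189 × 194.5 / 3.713 = 9900.5 m.
Barometric formula: P = P₀ exp(−z/H).
z/H = 9230.0/9900.5 = 0.93228; exp(−0.93228) = 0.39366.
P = 6.762 × 0.39366 = 2.6619 hPa.

P ≈ 2.66 hPa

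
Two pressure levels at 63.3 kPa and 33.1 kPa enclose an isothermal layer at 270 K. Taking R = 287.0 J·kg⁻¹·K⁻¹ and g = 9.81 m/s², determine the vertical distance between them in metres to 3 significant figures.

Δz ≈ 5120 m

Hypsometric equation: Δz = (R T̄/g) ln(P₁/P₂).
R T̄/g = 287.0 × 270 / 9.81 = 7899.1 m.
ln(63.3/33.1) = ln(1.9124) = 0.64836.
Δz = 7899.1 × 0.64836 = 5121.5 m.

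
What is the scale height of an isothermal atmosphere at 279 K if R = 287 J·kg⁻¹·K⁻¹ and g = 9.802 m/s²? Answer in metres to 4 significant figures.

H ≈ 8169 m

The scale height of an isothermal atmosphere is H = RT/g.
H = 287 × 279 / 9.802 = 80073/9.802 = 8169.0 m.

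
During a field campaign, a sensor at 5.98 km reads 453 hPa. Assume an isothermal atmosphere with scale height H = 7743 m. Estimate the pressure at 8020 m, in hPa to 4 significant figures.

P ≈ 348.1 hPa

Between two levels, P₂ = P₁ exp(−Δz/H) with Δz = z₂ − z₁.
Δz = 8020.0 − 5980.0 = 2040.0 m; Δz/H = 2040.0/7743.0 = 0.26346.
P₂ = 453 × exp(−0.26346) = 453 × 0.76839 = 348.08 hPa.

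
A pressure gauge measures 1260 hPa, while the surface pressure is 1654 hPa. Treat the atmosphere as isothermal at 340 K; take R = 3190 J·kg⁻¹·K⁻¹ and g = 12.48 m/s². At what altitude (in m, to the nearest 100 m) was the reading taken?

z ≈ 23600 m

Scale height: H = RT/g = 3190 × 340 / 12.48 = 86907 m.
Invert the barometric formula: z = H ln(P₀/P).
P₀/P = 1654/1260 = 1.3127; ln(1.3127) = 0.27209.
z = 86907 × 0.27209 = 23647 m.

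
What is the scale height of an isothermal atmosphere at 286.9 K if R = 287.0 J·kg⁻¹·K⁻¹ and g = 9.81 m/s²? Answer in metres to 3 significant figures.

The scale height of an isothermal atmosphere is H = RT/g.
H = 287.0 × 286.9 / 9.81 = 82340/9.81 = 8393.5 m.

H ≈ 8390 m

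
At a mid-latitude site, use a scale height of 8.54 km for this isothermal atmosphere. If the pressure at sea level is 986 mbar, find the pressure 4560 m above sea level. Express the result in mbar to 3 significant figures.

P ≈ 578 mbar

Barometric formula: P = P₀ exp(−z/H).
z/H = 4560.0/8540.0 = 0.53396; exp(−0.53396) = 0.58628.
P = 986 × 0.58628 = 578.07 mbar.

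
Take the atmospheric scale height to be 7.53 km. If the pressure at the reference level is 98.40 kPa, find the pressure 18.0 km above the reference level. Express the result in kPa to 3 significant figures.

P ≈ 9.01 kPa

Barometric formula: P = P₀ exp(−z/H).
z/H = 18000/7530.0 = 2.3904; exp(−2.3904) = 0.091593.
P = 98.40 × 0.091593 = 9.0128 kPa.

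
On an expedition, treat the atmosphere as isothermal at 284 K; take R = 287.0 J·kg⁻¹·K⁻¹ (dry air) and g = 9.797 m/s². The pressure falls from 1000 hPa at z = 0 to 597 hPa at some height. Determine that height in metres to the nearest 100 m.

z ≈ 4300 m

Scale height: H = RT/g = 287.0 × 284 / 9.797 = 8319.7 m.
Invert the barometric formula: z = H ln(P₀/P).
P₀/P = 1000/597 = 1.6750; ln(1.6750) = 0.51581.
z = 8319.7 × 0.51581 = 4291.4 m.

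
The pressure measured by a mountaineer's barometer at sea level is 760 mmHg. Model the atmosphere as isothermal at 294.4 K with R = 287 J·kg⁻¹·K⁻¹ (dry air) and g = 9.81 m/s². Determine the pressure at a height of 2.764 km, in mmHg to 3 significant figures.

P ≈ 551 mmHg

Scale height: H = RT/g = 287 × 294.4 / 9.81 = 8612.9 m.
Barometric formula: P = P₀ exp(−z/H).
z/H = 2764.0/8612.9 = 0.32091; exp(−0.32091) = 0.72549.
P = 760 × 0.72549 = 551.37 mmHg.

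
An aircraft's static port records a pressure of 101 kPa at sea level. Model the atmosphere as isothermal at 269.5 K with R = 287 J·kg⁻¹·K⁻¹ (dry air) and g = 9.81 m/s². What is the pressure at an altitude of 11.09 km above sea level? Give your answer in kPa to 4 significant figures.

Scale height: H = RT/g = 287 × 269.5 / 9.81 = 7884.5 m.
Barometric formula: P = P₀ exp(−z/H).
z/H = 11090/7884.5 = 1.4066; exp(−1.4066) = 0.24497.
P = 101 × 0.24497 = 24.742 kPa.

P ≈ 24.74 kPa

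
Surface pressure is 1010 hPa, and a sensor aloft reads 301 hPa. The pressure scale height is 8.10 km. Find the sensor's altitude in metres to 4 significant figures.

Invert the barometric formula: z = H ln(P₀/P).
P₀/P = 1010/301 = 3.3555; ln(3.3555) = 1.2106.
z = 8100.0 × 1.2106 = 9805.9 m.

z ≈ 9806 m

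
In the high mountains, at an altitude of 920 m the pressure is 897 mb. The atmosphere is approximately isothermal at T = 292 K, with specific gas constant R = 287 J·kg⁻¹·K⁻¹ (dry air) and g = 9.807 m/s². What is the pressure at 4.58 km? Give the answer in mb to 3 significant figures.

Scale height: H = RT/g = 287 × 292 / 9.807 = 8545.3 m.
Between two levels, P₂ = P₁ exp(−Δz/H) with Δz = z₂ − z₁.
Δz = 4580.0 − 920.00 = 3660.0 m; Δz/H = 3660.0/8545.3 = 0.42831.
P₂ = 897 × exp(−0.42831) = 897 × 0.65161 = 584.49 mb.

P ≈ 584 mb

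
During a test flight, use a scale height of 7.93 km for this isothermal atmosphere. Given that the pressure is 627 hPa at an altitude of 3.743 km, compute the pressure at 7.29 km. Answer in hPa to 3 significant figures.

Between two levels, P₂ = P₁ exp(−Δz/H) with Δz = z₂ − z₁.
Δz = 7290.0 − 3743.0 = 3547.0 m; Δz/H = 3547.0/7930.0 = 0.44729.
P₂ = 627 × exp(−0.44729) = 627 × 0.63936 = 400.88 hPa.

P ≈ 401 hPa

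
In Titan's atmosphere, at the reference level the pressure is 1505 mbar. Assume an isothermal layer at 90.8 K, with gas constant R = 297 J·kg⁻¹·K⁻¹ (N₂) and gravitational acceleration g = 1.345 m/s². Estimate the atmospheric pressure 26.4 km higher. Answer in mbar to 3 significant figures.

P ≈ 403 mbar

Scale height: H = RT/g = 297 × 90.8 / 1.345 = 20050 m.
Barometric formula: P = P₀ exp(−z/H).
z/H = 26400/20050 = 1.3167; exp(−1.3167) = 0.26802.
P = 1505 × 0.26802 = 403.37 mbar.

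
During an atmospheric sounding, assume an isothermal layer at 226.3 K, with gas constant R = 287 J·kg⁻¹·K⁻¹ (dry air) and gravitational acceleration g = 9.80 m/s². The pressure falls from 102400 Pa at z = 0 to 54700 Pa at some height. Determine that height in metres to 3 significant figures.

Scale height: H = RT/g = 287 × 226.3 / 9.80 = 6627.4 m.
Invert the barometric formula: z = H ln(P₀/P).
P₀/P = 102400/54700 = 1.8720; ln(1.8720) = 0.62701.
z = 6627.4 × 0.62701 = 4155.4 m.

z ≈ 4160 m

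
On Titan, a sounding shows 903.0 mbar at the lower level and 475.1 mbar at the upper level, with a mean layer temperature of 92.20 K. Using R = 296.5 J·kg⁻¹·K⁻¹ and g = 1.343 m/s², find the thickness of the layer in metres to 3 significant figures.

Hypsometric equation: Δz = (R T̄/g) ln(P₁/P₂).
R T̄/g = 296.5 × 92.20 / 1.343 = 20355 m.
ln(903.0/475.1) = ln(1.9007) = 0.64222.
Δz = 20355 × 0.64222 = 13072 m.

Δz ≈ 13100 m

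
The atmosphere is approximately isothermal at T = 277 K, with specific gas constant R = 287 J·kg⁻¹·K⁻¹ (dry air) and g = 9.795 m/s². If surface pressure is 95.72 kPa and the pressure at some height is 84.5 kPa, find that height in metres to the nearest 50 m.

z ≈ 1000 m

Scale height: H = RT/g = 287 × 277 / 9.795 = 8116.3 m.
Invert the barometric formula: z = H ln(P₀/P).
P₀/P = 95.72/84.5 = 1.1328; ln(1.1328) = 0.12469.
z = 8116.3 × 0.12469 = 1012.0 m.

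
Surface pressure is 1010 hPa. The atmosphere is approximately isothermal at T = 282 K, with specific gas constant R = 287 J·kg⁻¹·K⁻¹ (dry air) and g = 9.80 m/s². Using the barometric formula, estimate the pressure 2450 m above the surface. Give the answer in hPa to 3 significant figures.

P ≈ 751 hPa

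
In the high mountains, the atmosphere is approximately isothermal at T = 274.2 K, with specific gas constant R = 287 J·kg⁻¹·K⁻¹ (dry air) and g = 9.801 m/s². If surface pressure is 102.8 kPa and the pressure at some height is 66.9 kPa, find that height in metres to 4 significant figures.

z ≈ 3449 m

Scale height: H = RT/g = 287 × 274.2 / 9.801 = 8029.3 m.
Invert the barometric formula: z = H ln(P₀/P).
P₀/P = 102.8/66.9 = 1.5366; ln(1.5366) = 0.42957.
z = 8029.3 × 0.42957 = 3449.1 m.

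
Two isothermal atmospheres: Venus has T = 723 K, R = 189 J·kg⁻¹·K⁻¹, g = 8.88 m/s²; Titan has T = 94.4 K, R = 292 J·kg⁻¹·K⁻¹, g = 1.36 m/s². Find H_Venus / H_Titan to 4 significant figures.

H_Venus/H_Titan ≈ 0.7592

H = RT/g for each body.
H_Venus = 189 × 723 / 8.88 = 15388 m.
H_Titan = 292 × 94.4 / 1.36 = 20268 m.
H_Venus/H_Titan = 15388/20268 = 0.75923.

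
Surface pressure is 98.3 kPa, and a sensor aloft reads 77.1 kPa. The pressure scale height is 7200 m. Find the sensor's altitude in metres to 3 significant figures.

Invert the barometric formula: z = H ln(P₀/P).
P₀/P = 98.3/77.1 = 1.2750; ln(1.2750) = 0.24295.
z = 7200.0 × 0.24295 = 1749.2 m.

z ≈ 1750 m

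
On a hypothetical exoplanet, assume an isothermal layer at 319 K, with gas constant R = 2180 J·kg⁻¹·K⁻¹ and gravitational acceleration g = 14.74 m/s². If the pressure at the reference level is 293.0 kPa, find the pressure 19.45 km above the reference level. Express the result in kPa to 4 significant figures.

Scale height: H = RT/g = 2180 × 319 / 14.74 = 47179 m.
Barometric formula: P = P₀ exp(−z/H).
z/H = 19450/47179 = 0.41226; exp(−0.41226) = 0.66215.
P = 293.0 × 0.66215 = 194.01 kPa.

P ≈ 194.0 kPa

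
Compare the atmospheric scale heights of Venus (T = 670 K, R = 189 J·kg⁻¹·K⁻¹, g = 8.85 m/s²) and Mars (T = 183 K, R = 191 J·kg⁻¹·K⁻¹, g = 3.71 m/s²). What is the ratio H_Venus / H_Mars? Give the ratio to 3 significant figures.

H_Venus/H_Mars ≈ 1.52

H = RT/g for each body.
H_Venus = 189 × 670 / 8.85 = 14308 m.
H_Mars = 191 × 183 / 3.71 = 9421.3 m.
H_Venus/H_Mars = 14308/9421.3 = 1.5187.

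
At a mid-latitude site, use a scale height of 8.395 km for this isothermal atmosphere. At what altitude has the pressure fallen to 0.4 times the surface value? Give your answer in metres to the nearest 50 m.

Set P/P₀ = exp(−z/H) = 0.4, so z = −H ln(0.4).
−ln(0.4) = 0.91629; z = 8395.0 × 0.91629 = 7692.3 m.

z ≈ 7700 m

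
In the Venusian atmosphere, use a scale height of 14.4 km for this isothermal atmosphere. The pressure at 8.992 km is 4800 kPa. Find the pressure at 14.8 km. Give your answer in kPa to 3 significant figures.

P ≈ 3210 kPa

Between two levels, P₂ = P₁ exp(−Δz/H) with Δz = z₂ − z₁.
Δz = 14800 − 8992.0 = 5808.0 m; Δz/H = 5808.0/14400 = 0.40333.
P₂ = 4800 × exp(−0.40333) = 4800 × 0.66809 = 3206.8 kPa.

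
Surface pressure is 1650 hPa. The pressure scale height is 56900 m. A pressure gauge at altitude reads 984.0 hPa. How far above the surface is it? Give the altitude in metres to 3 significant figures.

z ≈ 29400 m

Invert the barometric formula: z = H ln(P₀/P).
P₀/P = 1650/984.0 = 1.6768; ln(1.6768) = 0.51689.
z = 56900 × 0.51689 = 29411 m.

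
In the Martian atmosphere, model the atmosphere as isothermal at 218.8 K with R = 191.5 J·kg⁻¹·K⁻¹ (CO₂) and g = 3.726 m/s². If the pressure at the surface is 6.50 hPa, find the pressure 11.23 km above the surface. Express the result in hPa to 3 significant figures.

Scale height: H = RT/g = 191.5 × 218.8 / 3.726 = 11245 m.
Barometric formula: P = P₀ exp(−z/H).
z/H = 11230/11245 = 0.99867; exp(−0.99867) = 0.36837.
P = 6.50 × 0.36837 = 2.3944 hPa.

P ≈ 2.39 hPa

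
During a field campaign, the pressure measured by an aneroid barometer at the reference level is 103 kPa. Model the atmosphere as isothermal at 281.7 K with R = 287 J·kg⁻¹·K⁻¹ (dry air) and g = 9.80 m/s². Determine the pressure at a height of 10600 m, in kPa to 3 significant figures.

P ≈ 28.5 kPa

Scale height: H = RT/g = 287 × 281.7 / 9.80 = 8249.8 m.
Barometric formula: P = P₀ exp(−z/H).
z/H = 10600/8249.8 = 1.2849; exp(−1.2849) = 0.27668.
P = 103 × 0.27668 = 28.498 kPa.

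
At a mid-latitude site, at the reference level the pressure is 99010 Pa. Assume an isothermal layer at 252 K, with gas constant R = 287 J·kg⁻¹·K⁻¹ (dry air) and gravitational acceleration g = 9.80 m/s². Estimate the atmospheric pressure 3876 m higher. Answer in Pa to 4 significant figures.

P ≈ 58560 Pa

Scale height: H = RT/g = 287 × 252 / 9.80 = 7380.0 m.
Barometric formula: P = P₀ exp(−z/H).
z/H = 3876.0/7380.0 = 0.52520; exp(−0.52520) = 0.59144.
P = 99010 × 0.59144 = 58558 Pa.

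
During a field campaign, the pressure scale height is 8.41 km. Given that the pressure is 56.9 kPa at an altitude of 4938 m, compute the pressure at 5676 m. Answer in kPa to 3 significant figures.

Between two levels, P₂ = P₁ exp(−Δz/H) with Δz = z₂ − z₁.
Δz = 5676.0 − 4938.0 = 738.00 m; Δz/H = 738.00/8410.0 = 0.087753.
P₂ = 56.9 × exp(−0.087753) = 56.9 × 0.91599 = 52.120 kPa.

P ≈ 52.1 kPa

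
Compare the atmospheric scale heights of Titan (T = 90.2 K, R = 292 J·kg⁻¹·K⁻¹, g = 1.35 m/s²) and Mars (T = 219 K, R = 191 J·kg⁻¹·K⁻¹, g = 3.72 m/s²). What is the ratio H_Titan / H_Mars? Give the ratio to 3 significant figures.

H = RT/g for each body.
H_Titan = 292 × 90.2 / 1.35 = 19510 m.
H_Mars = 191 × 219 / 3.72 = 11244 m.
H_Titan/H_Mars = 19510/11244 = 1.7351.

H_Titan/H_Mars ≈ 1.74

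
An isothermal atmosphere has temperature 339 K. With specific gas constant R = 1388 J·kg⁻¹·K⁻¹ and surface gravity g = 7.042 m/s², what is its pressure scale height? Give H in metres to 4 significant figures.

The scale height of an isothermal atmosphere is H = RT/g.
H = 1388 × 339 / 7.042 = 470530/7.042 = 66818 m.

H ≈ 66820 m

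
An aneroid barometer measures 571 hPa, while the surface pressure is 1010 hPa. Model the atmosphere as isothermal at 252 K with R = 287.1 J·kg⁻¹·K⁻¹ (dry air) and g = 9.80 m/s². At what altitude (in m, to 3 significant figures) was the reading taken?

Scale height: H = RT/g = 287.1 × 252 / 9.80 = 7382.6 m.
Invert the barometric formula: z = H ln(P₀/P).
P₀/P = 1010/571 = 1.7688; ln(1.7688) = 0.57030.
z = 7382.6 × 0.57030 = 4210.3 m.

z ≈ 4210 m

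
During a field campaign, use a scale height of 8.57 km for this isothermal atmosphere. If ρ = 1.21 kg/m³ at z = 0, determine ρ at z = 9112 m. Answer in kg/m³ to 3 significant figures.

In an isothermal atmosphere, density decays like pressure: ρ = ρ₀ exp(−z/H).
z/H = 9112.0/8570.0 = 1.0632; exp(−1.0632) = 0.34535.
ρ = 1.21 × 0.34535 = 0.41787 kg/m³.

ρ ≈ 0.418 kg/m³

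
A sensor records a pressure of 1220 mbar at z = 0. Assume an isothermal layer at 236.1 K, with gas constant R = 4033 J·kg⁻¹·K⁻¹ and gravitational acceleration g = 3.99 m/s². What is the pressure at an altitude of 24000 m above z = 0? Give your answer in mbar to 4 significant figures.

P ≈ 1103 mbar

Scale height: H = RT/g = 4033 × 236.1 / 3.99 = 238640 m.
Barometric formula: P = P₀ exp(−z/H).
z/H = 24000/238640 = 0.10057; exp(−0.10057) = 0.90432.
P = 1220 × 0.90432 = 1103.3 mbar.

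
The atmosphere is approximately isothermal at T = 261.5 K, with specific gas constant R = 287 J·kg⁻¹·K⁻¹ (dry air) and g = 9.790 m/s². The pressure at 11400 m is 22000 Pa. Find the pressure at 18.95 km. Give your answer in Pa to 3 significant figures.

Scale height: H = RT/g = 287 × 261.5 / 9.790 = 7666.0 m.
Between two levels, P₂ = P₁ exp(−Δz/H) with Δz = z₂ − z₁.
Δz = 18950 − 11400 = 7550.0 m; Δz/H = 7550.0/7666.0 = 0.98487.
P₂ = 22000 × exp(−0.98487) = 22000 × 0.37349 = 8216.8 Pa.

P ≈ 8220 Pa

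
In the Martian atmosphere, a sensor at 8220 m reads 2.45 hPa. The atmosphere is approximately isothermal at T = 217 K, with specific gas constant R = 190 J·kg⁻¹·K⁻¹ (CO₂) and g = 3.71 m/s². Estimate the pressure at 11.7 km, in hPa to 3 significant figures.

Scale height: H = RT/g = 190 × 217 / 3.71 = 11113 m.
Between two levels, P₂ = P₁ exp(−Δz/H) with Δz = z₂ − z₁.
Δz = 11700 − 8220.0 = 3480.0 m; Δz/H = 3480.0/11113 = 0.31315.
P₂ = 2.45 × exp(−0.31315) = 2.45 × 0.73114 = 1.7913 hPa.

P ≈ 1.79 hPa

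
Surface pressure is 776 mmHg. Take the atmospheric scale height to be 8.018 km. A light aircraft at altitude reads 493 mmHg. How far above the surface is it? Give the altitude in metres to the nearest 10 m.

z ≈ 3640 m

Invert the barometric formula: z = H ln(P₀/P).
P₀/P = 776/493 = 1.5740; ln(1.5740) = 0.45362.
z = 8018.0 × 0.45362 = 3637.1 m.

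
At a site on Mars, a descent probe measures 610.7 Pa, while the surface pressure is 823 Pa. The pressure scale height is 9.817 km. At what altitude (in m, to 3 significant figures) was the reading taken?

z ≈ 2930 m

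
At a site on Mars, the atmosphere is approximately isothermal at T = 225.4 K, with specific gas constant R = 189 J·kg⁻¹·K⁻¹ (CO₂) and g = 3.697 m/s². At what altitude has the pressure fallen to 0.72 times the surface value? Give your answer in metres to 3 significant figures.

z ≈ 3790 m

Scale height: H = RT/g = 189 × 225.4 / 3.697 = 11523 m.
Set P/P₀ = exp(−z/H) = 0.72, so z = −H ln(0.72).
−ln(0.72) = 0.32850; z = 11523 × 0.32850 = 3785.3 m.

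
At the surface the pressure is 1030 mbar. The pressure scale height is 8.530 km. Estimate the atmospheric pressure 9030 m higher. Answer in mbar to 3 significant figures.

P ≈ 357 mbar

Barometric formula: P = P₀ exp(−z/H).
z/H = 9030.0/8530.0 = 1.0586; exp(−1.0586) = 0.34694.
P = 1030 × 0.34694 = 357.35 mbar.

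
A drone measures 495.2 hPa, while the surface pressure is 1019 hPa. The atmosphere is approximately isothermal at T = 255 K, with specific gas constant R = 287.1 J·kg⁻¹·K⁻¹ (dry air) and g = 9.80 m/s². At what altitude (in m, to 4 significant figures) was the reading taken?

Scale height: H = RT/g = 287.1 × 255 / 9.80 = 7470.5 m.
Invert the barometric formula: z = H ln(P₀/P).
P₀/P = 1019/495.2 = 2.0578; ln(2.0578) = 0.72164.
z = 7470.5 × 0.72164 = 5391.0 m.

z ≈ 5391 m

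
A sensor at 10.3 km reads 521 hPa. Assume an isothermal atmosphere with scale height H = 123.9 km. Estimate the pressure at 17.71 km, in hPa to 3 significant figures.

P ≈ 491 hPa

Between two levels, P₂ = P₁ exp(−Δz/H) with Δz = z₂ − z₁.
Δz = 17710 − 10300 = 7410.0 m; Δz/H = 7410.0/123900 = 0.059806.
P₂ = 521 × exp(−0.059806) = 521 × 0.94195 = 490.76 hPa.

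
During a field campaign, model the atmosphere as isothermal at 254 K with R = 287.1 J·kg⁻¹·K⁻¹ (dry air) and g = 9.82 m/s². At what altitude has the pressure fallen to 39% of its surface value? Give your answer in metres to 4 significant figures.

z ≈ 6992 m

Scale height: H = RT/g = 287.1 × 254 / 9.82 = 7426.0 m.
Set P/P₀ = exp(−z/H) = 0.39, so z = −H ln(0.39).
−ln(0.39) = 0.94161; z = 7426.0 × 0.94161 = 6992.4 m.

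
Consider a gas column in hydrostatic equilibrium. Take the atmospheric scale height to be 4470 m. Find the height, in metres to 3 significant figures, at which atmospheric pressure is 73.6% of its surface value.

z ≈ 1370 m

Set P/P₀ = exp(−z/H) = 0.736, so z = −H ln(0.736).
−ln(0.736) = 0.30653; z = 4470.0 × 0.30653 = 1370.2 m.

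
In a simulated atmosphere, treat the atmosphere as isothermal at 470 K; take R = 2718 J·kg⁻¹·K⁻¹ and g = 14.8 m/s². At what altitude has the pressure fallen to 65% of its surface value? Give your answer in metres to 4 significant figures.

z ≈ 37180 m

Scale height: H = RT/g = 2718 × 470 / 14.8 = 86315 m.
Set P/P₀ = exp(−z/H) = 0.65, so z = −H ln(0.65).
−ln(0.65) = 0.43078; z = 86315 × 0.43078 = 37183 m.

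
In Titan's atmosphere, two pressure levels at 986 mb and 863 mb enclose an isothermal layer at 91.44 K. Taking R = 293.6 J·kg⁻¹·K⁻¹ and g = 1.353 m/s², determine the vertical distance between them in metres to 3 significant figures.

Δz ≈ 2640 m

Hypsometric equation: Δz = (R T̄/g) ln(P₁/P₂).
R T̄/g = 293.6 × 91.44 / 1.353 = 19842 m.
ln(986/863) = ln(1.1425) = 0.13322.
Δz = 19842 × 0.13322 = 2643.4 m.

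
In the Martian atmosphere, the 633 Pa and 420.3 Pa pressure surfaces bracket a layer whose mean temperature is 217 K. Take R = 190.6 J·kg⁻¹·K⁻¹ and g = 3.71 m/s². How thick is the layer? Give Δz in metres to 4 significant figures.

Δz ≈ 4565 m

Hypsometric equation: Δz = (R T̄/g) ln(P₁/P₂).
R T̄/g = 190.6 × 217 / 3.71 = 11148 m.
ln(633/420.3) = ln(1.5061) = 0.40952.
Δz = 11148 × 0.40952 = 4565.3 m.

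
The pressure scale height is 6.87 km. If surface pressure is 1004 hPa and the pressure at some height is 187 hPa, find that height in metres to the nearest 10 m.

z ≈ 11550 m

Invert the barometric formula: z = H ln(P₀/P).
P₀/P = 1004/187 = 5.3690; ln(5.3690) = 1.6806.
z = 6870.0 × 1.6806 = 11546 m.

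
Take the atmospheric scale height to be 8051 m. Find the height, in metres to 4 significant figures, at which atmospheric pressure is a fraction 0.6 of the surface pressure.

Set P/P₀ = exp(−z/H) = 0.6, so z = −H ln(0.6).
−ln(0.6) = 0.51083; z = 8051.0 × 0.51083 = 4112.7 m.

z ≈ 4113 m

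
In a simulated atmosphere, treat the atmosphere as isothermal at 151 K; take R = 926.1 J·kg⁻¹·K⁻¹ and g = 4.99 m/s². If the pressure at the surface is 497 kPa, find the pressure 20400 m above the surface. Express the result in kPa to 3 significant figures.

P ≈ 240 kPa

Scale height: H = RT/g = 926.1 × 151 / 4.99 = 28024 m.
Barometric formula: P = P₀ exp(−z/H).
z/H = 20400/28024 = 0.72795; exp(−0.72795) = 0.48290.
P = 497 × 0.48290 = 240.00 kPa.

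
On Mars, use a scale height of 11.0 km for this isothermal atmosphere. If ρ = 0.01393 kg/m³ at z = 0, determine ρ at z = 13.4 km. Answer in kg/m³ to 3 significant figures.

In an isothermal atmosphere, density decays like pressure: ρ = ρ₀ exp(−z/H).
z/H = 13400/11000 = 1.2182; exp(−1.2182) = 0.29576.
ρ = 0.01393 × 0.29576 = 0.0041199 kg/m³.

ρ ≈ 0.00412 kg/m³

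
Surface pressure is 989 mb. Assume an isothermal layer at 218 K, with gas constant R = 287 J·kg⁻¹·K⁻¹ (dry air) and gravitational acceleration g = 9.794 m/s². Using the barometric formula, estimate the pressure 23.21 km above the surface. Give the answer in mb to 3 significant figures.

P ≈ 26.1 mb

Scale height: H = RT/g = 287 × 218 / 9.794 = 6388.2 m.
Barometric formula: P = P₀ exp(−z/H).
z/H = 23210/6388.2 = 3.6333; exp(−3.6333) = 0.026429.
P = 989 × 0.026429 = 26.138 mb.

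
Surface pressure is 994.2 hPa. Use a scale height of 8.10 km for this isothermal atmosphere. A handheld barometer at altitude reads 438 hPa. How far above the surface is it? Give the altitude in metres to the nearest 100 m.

Invert the barometric formula: z = H ln(P₀/P).
P₀/P = 994.2/438 = 2.2699; ln(2.2699) = 0.81974.
z = 8100.0 × 0.81974 = 6639.9 m.

z ≈ 6600 m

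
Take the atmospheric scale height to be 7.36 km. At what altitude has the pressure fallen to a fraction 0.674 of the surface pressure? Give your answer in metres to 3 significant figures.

z ≈ 2900 m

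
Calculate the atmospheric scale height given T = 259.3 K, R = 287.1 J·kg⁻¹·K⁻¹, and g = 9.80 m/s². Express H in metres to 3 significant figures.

H ≈ 7600 m

The scale height of an isothermal atmosphere is H = RT/g.
H = 287.1 × 259.3 / 9.80 = 74445/9.80 = 7596.4 m.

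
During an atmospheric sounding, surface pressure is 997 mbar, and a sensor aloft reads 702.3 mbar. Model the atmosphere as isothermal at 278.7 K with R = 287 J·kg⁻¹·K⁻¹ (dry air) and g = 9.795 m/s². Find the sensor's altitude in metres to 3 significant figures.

Scale height: H = RT/g = 287 × 278.7 / 9.795 = 8166.1 m.
Invert the barometric formula: z = H ln(P₀/P).
P₀/P = 997/702.3 = 1.4196; ln(1.4196) = 0.35038.
z = 8166.1 × 0.35038 = 2861.2 m.

z ≈ 2860 m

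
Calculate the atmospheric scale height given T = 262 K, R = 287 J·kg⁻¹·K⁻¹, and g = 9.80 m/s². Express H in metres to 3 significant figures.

H ≈ 7670 m

The scale height of an isothermal atmosphere is H = RT/g.
H = 287 × 262 / 9.80 = 75194/9.80 = 7672.9 m.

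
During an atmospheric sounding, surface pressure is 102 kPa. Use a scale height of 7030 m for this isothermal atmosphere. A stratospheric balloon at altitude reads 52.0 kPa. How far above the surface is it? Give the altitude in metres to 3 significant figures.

z ≈ 4740 m

Invert the barometric formula: z = H ln(P₀/P).
P₀/P = 102/52.0 = 1.9615; ln(1.9615) = 0.67371.
z = 7030.0 × 0.67371 = 4736.2 m.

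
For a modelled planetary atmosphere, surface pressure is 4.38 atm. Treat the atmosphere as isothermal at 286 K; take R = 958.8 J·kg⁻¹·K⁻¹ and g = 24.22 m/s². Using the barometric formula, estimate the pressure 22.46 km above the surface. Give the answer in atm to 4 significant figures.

P ≈ 0.6025 atm

Scale height: H = RT/g = 958.8 × 286 / 24.22 = 11322 m.
Barometric formula: P = P₀ exp(−z/H).
z/H = 22460/11322 = 1.9837; exp(−1.9837) = 0.13756.
P = 4.38 × 0.13756 = 0.60251 atm.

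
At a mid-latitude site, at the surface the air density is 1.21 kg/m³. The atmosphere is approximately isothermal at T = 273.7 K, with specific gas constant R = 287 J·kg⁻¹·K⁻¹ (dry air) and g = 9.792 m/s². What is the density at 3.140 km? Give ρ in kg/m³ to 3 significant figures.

Scale height: H = RT/g = 287 × 273.7 / 9.792 = 8022.0 m.
In an isothermal atmosphere, density decays like pressure: ρ = ρ₀ exp(−z/H).
z/H = 3140.0/8022.0 = 0.39142; exp(−0.39142) = 0.67610.
ρ = 1.21 × 0.67610 = 0.81808 kg/m³.

ρ ≈ 0.818 kg/m³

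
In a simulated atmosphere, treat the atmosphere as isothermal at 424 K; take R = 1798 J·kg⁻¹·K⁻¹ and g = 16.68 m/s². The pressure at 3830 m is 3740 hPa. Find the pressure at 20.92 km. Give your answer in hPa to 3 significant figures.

P ≈ 2570 hPa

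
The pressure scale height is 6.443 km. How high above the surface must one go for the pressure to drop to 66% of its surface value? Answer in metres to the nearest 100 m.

z ≈ 2700 m

Set P/P₀ = exp(−z/H) = 0.66, so z = −H ln(0.66).
−ln(0.66) = 0.41552; z = 6443.0 × 0.41552 = 2677.2 m.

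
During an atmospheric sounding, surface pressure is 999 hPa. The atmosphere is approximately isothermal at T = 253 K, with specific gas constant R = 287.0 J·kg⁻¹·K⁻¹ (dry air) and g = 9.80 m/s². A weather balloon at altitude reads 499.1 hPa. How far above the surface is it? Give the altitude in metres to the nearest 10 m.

z ≈ 5140 m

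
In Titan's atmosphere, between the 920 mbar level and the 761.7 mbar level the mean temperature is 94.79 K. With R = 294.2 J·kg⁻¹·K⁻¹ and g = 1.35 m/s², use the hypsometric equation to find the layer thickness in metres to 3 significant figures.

Hypsometric equation: Δz = (R T̄/g) ln(P₁/P₂).
R T̄/g = 294.2 × 94.79 / 1.35 = 20657 m.
ln(920/761.7) = ln(1.2078) = 0.18880.
Δz = 20657 × 0.18880 = 3900.0 m.

Δz ≈ 3900 m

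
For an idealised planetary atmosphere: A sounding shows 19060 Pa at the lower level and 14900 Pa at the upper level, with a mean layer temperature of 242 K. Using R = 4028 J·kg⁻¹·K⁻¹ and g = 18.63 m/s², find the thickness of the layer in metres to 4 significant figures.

Hypsometric equation: Δz = (R T̄/g) ln(P₁/P₂).
R T̄/g = 4028 × 242 / 18.63 = 52323 m.
ln(19060/14900) = ln(1.2792) = 0.24623.
Δz = 52323 × 0.24623 = 12883 m.

Δz ≈ 12880 m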